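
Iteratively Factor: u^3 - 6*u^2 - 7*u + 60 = (u - 5)*(u^2 - u - 12) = (u - 5)*(u - 4)*(u + 3)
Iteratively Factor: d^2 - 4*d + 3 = (d - 1)*(d - 3)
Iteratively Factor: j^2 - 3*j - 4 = (j - 4)*(j + 1)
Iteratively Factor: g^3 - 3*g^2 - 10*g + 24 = (g + 3)*(g^2 - 6*g + 8) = (g - 4)*(g + 3)*(g - 2)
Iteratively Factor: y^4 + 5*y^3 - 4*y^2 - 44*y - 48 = (y - 3)*(y^3 + 8*y^2 + 20*y + 16) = (y - 3)*(y + 2)*(y^2 + 6*y + 8) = (y - 3)*(y + 2)*(y + 4)*(y + 2)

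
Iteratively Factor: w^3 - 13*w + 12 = (w - 1)*(w^2 + w - 12) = (w - 3)*(w - 1)*(w + 4)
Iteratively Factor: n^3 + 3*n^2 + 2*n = (n + 1)*(n^2 + 2*n) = (n + 1)*(n + 2)*(n)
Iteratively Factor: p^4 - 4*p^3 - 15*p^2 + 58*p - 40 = (p - 5)*(p^3 + p^2 - 10*p + 8) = (p - 5)*(p + 4)*(p^2 - 3*p + 2) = (p - 5)*(p - 2)*(p + 4)*(p - 1)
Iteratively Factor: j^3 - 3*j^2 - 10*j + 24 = (j + 3)*(j^2 - 6*j + 8) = (j - 4)*(j + 3)*(j - 2)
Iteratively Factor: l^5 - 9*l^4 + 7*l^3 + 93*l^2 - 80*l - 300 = (l - 3)*(l^4 - 6*l^3 - 11*l^2 + 60*l + 100) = (l - 5)*(l - 3)*(l^3 - l^2 - 16*l - 20) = (l - 5)^2*(l - 3)*(l^2 + 4*l + 4) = (l - 5)^2*(l - 3)*(l + 2)*(l + 2)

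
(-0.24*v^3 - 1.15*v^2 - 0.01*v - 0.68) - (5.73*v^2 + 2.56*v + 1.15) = -0.24*v^3 - 6.88*v^2 - 2.57*v - 1.83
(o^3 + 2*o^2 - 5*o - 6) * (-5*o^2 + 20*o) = -5*o^5 + 10*o^4 + 65*o^3 - 70*o^2 - 120*o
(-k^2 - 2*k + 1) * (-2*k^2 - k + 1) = 2*k^4 + 5*k^3 - k^2 - 3*k + 1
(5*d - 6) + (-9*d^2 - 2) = -9*d^2 + 5*d - 8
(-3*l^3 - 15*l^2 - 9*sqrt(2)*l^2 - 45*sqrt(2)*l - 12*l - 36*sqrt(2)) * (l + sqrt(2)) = -3*l^4 - 12*sqrt(2)*l^3 - 15*l^3 - 60*sqrt(2)*l^2 - 30*l^2 - 90*l - 48*sqrt(2)*l - 72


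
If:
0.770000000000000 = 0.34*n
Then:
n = 2.26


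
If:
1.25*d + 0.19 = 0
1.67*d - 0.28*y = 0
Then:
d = -0.15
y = -0.91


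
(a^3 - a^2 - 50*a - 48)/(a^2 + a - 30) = (a^2 - 7*a - 8)/(a - 5)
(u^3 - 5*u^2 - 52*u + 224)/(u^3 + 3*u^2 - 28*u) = (u - 8)/u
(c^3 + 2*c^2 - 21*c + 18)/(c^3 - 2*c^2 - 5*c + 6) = (c + 6)/(c + 2)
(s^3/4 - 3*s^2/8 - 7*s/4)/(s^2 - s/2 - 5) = s*(2*s - 7)/(4*(2*s - 5))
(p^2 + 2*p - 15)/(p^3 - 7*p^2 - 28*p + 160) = (p - 3)/(p^2 - 12*p + 32)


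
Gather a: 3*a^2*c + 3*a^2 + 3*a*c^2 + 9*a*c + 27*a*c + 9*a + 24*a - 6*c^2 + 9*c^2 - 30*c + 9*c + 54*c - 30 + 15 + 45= a^2*(3*c + 3) + a*(3*c^2 + 36*c + 33) + 3*c^2 + 33*c + 30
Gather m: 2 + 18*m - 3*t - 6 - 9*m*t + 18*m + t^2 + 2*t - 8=m*(36 - 9*t) + t^2 - t - 12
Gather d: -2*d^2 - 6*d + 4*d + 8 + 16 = -2*d^2 - 2*d + 24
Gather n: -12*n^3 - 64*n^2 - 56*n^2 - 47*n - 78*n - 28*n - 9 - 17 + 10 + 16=-12*n^3 - 120*n^2 - 153*n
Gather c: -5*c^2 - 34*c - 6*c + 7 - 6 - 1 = -5*c^2 - 40*c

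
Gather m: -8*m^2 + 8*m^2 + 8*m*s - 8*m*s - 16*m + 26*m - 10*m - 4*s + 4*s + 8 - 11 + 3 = 0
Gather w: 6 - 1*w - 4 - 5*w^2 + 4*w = -5*w^2 + 3*w + 2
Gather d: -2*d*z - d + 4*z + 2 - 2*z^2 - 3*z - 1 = d*(-2*z - 1) - 2*z^2 + z + 1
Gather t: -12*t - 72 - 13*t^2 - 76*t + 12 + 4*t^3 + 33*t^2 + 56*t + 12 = 4*t^3 + 20*t^2 - 32*t - 48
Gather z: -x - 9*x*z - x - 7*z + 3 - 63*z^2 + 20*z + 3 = -2*x - 63*z^2 + z*(13 - 9*x) + 6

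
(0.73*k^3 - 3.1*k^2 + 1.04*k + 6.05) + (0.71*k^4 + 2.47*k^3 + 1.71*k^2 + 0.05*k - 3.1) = 0.71*k^4 + 3.2*k^3 - 1.39*k^2 + 1.09*k + 2.95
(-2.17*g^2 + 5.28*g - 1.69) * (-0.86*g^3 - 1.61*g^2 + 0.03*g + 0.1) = 1.8662*g^5 - 1.0471*g^4 - 7.1125*g^3 + 2.6623*g^2 + 0.4773*g - 0.169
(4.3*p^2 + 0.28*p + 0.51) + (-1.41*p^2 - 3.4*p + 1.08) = 2.89*p^2 - 3.12*p + 1.59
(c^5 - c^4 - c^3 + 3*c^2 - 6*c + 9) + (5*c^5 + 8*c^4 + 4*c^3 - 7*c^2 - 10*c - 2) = 6*c^5 + 7*c^4 + 3*c^3 - 4*c^2 - 16*c + 7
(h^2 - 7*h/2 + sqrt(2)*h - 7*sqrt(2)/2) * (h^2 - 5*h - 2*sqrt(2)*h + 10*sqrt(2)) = h^4 - 17*h^3/2 - sqrt(2)*h^3 + 17*sqrt(2)*h^2/2 + 27*h^2/2 - 35*sqrt(2)*h/2 + 34*h - 70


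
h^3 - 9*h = h*(h - 3)*(h + 3)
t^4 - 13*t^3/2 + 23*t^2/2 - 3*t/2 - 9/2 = (t - 3)^2*(t - 1)*(t + 1/2)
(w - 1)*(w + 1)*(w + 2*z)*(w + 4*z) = w^4 + 6*w^3*z + 8*w^2*z^2 - w^2 - 6*w*z - 8*z^2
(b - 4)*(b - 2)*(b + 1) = b^3 - 5*b^2 + 2*b + 8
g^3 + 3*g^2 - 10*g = g*(g - 2)*(g + 5)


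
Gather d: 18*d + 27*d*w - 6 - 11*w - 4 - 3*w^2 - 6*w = d*(27*w + 18) - 3*w^2 - 17*w - 10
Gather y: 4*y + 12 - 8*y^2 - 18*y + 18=-8*y^2 - 14*y + 30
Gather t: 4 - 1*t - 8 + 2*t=t - 4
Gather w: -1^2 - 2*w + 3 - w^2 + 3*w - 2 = -w^2 + w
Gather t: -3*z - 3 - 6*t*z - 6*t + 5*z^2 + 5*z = t*(-6*z - 6) + 5*z^2 + 2*z - 3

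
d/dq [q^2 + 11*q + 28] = 2*q + 11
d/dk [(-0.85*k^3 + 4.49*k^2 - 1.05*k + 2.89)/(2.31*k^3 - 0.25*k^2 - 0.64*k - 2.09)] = (-10.1594*k^4 + 5.939*k^3 - 17.8343*k^2 - 17.3232*k + 4.0441)/(5.3361*k^6 - 1.155*k^5 - 2.8943*k^4 - 9.3358*k^3 + 1.4546*k^2 + 2.6752*k + 4.3681)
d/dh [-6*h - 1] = -6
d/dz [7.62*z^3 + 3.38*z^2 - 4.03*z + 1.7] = 22.86*z^2 + 6.76*z - 4.03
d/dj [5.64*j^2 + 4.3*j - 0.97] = 11.28*j + 4.3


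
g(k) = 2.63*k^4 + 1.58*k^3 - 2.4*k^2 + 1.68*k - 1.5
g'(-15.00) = -34364.82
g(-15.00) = 127244.55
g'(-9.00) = -7240.26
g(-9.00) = 15892.59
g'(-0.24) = 2.96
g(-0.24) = -2.05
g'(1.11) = 16.58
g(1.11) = 3.56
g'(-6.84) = -3110.27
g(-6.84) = 5125.89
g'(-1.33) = -8.30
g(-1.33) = -3.47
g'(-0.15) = 2.47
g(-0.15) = -1.81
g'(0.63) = 3.17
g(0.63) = -0.58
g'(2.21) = 127.77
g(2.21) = 70.28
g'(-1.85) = -39.83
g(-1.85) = 7.98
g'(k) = 10.52*k^3 + 4.74*k^2 - 4.8*k + 1.68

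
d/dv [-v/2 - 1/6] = -1/2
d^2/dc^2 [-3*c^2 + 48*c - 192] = -6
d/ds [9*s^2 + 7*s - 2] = 18*s + 7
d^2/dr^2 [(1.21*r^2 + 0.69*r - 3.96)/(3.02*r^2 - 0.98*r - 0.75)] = (19.748384*r^3 - 200.256804*r^2 + 79.697196*r - 25.198218)/(27.543608*r^6 - 26.813976*r^5 - 11.819676*r^4 + 12.377008*r^3 + 2.93535*r^2 - 1.65375*r - 0.421875)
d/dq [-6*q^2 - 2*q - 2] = -12*q - 2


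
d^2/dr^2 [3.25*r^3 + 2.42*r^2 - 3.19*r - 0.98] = 19.5*r + 4.84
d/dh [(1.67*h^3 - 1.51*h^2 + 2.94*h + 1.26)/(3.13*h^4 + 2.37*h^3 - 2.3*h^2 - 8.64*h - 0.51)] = (-5.2271*h^6 + 9.4526*h^5 - 27.8689*h^4 - 58.5684*h^3 + 8.2947*h^2 + 7.3362*h + 9.387)/(9.7969*h^8 + 14.8362*h^7 - 8.7811*h^6 - 64.9884*h^5 - 38.8562*h^4 + 37.3266*h^3 + 76.9956*h^2 + 8.8128*h + 0.2601)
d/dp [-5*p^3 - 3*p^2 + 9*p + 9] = -15*p^2 - 6*p + 9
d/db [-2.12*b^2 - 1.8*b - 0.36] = -4.24*b - 1.8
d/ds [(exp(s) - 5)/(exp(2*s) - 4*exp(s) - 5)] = -exp(s)/(exp(2*s) + 2*exp(s) + 1)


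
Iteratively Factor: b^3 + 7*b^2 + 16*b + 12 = (b + 3)*(b^2 + 4*b + 4) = (b + 2)*(b + 3)*(b + 2)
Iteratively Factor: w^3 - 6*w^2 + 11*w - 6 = (w - 1)*(w^2 - 5*w + 6) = (w - 3)*(w - 1)*(w - 2)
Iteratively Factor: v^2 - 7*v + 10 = (v - 2)*(v - 5)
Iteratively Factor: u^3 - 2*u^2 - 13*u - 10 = (u + 1)*(u^2 - 3*u - 10) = (u + 1)*(u + 2)*(u - 5)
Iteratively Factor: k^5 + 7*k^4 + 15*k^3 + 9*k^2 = (k)*(k^4 + 7*k^3 + 15*k^2 + 9*k) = k*(k + 1)*(k^3 + 6*k^2 + 9*k) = k^2*(k + 1)*(k^2 + 6*k + 9) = k^2*(k + 1)*(k + 3)*(k + 3)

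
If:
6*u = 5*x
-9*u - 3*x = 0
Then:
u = 0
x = 0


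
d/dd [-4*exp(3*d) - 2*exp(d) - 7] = (-12*exp(2*d) - 2)*exp(d)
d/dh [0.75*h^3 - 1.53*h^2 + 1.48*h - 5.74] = 2.25*h^2 - 3.06*h + 1.48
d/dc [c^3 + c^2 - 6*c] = 3*c^2 + 2*c - 6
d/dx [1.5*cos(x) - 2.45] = -1.5*sin(x)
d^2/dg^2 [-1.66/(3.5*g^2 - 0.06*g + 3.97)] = (40.67*g^2 - 0.6972*g - 1.66*(7.0*g - 0.06)*(14.0*g - 0.12) + 46.1314)/(3.5*g^2 - 0.06*g + 3.97)^3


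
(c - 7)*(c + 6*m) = c^2 + 6*c*m - 7*c - 42*m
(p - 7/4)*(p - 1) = p^2 - 11*p/4 + 7/4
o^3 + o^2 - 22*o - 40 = (o - 5)*(o + 2)*(o + 4)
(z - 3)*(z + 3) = z^2 - 9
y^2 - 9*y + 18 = (y - 6)*(y - 3)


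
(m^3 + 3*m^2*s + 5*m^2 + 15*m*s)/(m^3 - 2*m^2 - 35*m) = (m + 3*s)/(m - 7)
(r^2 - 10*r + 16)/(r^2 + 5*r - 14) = (r - 8)/(r + 7)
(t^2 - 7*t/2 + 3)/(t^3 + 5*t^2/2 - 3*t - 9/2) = (t - 2)/(t^2 + 4*t + 3)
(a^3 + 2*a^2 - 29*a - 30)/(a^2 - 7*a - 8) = (a^2 + a - 30)/(a - 8)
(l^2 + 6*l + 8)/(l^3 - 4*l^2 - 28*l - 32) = (l + 4)/(l^2 - 6*l - 16)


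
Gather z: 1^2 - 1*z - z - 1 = -2*z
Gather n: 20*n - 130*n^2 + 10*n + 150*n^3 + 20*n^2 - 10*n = 150*n^3 - 110*n^2 + 20*n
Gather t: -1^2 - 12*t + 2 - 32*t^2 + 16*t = -32*t^2 + 4*t + 1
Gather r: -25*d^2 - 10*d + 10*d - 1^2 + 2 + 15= 16 - 25*d^2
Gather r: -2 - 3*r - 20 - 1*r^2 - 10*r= -r^2 - 13*r - 22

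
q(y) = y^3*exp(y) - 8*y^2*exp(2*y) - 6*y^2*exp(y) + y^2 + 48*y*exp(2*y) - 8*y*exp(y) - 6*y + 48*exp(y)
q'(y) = y^3*exp(y) - 16*y^2*exp(2*y) - 3*y^2*exp(y) + 80*y*exp(2*y) - 20*y*exp(y) + 2*y + 48*exp(2*y) + 40*exp(y) - 6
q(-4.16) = 40.71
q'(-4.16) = -14.47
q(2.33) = 7314.87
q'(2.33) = 15478.74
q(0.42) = 107.53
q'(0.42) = 224.72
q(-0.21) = 34.50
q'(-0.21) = 49.33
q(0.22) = 71.79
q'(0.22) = 139.29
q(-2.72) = 23.24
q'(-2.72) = -9.26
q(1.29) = 743.81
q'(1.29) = 1681.85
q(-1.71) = 16.81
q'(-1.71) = -2.93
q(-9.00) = 134.86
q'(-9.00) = -24.09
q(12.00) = -15257601538808.04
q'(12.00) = -34329723901007.74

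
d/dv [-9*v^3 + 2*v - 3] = 2 - 27*v^2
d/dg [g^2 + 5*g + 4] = 2*g + 5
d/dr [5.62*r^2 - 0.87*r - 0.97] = 11.24*r - 0.87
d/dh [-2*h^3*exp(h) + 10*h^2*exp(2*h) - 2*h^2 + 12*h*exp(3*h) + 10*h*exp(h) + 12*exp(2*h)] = -2*h^3*exp(h) + 20*h^2*exp(2*h) - 6*h^2*exp(h) + 36*h*exp(3*h) + 20*h*exp(2*h) + 10*h*exp(h) - 4*h + 12*exp(3*h) + 24*exp(2*h) + 10*exp(h)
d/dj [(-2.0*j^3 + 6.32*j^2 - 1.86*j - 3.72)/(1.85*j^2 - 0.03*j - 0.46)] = (-3.7*j^4 + 0.120000000000001*j^3 + 6.0114*j^2 + 7.9496*j + 0.744)/(3.4225*j^4 - 0.111*j^3 - 1.7011*j^2 + 0.0276*j + 0.2116)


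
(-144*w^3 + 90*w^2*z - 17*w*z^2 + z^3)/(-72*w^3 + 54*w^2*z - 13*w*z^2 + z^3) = (-8*w + z)/(-4*w + z)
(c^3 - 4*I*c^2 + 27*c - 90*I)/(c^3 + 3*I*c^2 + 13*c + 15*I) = (c - 6*I)/(c + I)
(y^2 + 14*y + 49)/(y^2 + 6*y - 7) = (y + 7)/(y - 1)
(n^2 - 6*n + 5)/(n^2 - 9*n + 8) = (n - 5)/(n - 8)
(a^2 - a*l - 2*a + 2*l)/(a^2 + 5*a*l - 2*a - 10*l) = (a - l)/(a + 5*l)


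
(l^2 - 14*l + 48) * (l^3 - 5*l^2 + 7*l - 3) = l^5 - 19*l^4 + 125*l^3 - 341*l^2 + 378*l - 144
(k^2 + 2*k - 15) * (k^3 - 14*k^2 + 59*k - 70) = k^5 - 12*k^4 + 16*k^3 + 258*k^2 - 1025*k + 1050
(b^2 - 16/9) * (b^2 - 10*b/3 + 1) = b^4 - 10*b^3/3 - 7*b^2/9 + 160*b/27 - 16/9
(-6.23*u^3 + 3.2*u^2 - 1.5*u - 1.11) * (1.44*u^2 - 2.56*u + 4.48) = -8.9712*u^5 + 20.5568*u^4 - 38.2624*u^3 + 16.5776*u^2 - 3.8784*u - 4.9728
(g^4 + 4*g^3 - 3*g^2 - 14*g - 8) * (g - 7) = g^5 - 3*g^4 - 31*g^3 + 7*g^2 + 90*g + 56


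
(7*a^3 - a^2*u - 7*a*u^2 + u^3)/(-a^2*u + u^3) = (-7*a + u)/u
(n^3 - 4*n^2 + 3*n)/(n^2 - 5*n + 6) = n*(n - 1)/(n - 2)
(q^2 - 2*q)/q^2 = (q - 2)/q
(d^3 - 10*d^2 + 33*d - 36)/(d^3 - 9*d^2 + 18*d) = (d^2 - 7*d + 12)/(d*(d - 6))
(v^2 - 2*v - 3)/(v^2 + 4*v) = (v^2 - 2*v - 3)/(v*(v + 4))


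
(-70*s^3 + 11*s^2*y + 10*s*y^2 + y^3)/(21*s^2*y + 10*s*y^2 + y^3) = (-10*s^2 + 3*s*y + y^2)/(y*(3*s + y))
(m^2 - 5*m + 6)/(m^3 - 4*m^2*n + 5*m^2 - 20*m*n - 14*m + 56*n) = (m - 3)/(m^2 - 4*m*n + 7*m - 28*n)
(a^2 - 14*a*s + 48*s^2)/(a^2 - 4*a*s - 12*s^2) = (a - 8*s)/(a + 2*s)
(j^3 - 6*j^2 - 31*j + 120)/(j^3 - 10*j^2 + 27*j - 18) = (j^2 - 3*j - 40)/(j^2 - 7*j + 6)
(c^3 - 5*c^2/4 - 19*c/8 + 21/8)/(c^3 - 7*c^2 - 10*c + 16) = (c^2 - c/4 - 21/8)/(c^2 - 6*c - 16)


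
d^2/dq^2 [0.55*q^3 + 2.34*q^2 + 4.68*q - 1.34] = 3.3*q + 4.68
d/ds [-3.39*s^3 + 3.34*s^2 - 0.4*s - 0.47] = -10.17*s^2 + 6.68*s - 0.4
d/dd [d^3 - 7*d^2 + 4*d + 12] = 3*d^2 - 14*d + 4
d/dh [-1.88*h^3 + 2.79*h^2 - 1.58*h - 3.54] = -5.64*h^2 + 5.58*h - 1.58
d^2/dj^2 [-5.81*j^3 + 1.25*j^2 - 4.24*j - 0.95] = 2.5 - 34.86*j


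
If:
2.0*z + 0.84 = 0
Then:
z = -0.42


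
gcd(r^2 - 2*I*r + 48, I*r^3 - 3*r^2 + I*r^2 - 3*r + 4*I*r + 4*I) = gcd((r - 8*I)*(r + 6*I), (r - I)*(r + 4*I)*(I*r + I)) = 1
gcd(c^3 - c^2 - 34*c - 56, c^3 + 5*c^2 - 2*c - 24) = c + 4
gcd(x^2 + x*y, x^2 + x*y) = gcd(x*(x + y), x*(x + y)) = x^2 + x*y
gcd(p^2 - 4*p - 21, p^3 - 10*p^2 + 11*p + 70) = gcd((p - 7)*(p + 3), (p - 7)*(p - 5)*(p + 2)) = p - 7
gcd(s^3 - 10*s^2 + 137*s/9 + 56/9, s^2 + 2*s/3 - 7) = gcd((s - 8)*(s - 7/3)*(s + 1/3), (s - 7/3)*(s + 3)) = s - 7/3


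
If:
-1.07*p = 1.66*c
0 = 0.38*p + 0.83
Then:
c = 1.41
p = -2.18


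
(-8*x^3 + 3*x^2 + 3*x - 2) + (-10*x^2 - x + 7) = -8*x^3 - 7*x^2 + 2*x + 5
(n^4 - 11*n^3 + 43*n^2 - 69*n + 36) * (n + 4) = n^5 - 7*n^4 - n^3 + 103*n^2 - 240*n + 144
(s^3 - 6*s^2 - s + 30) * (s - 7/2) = s^4 - 19*s^3/2 + 20*s^2 + 67*s/2 - 105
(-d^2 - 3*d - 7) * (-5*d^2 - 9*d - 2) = 5*d^4 + 24*d^3 + 64*d^2 + 69*d + 14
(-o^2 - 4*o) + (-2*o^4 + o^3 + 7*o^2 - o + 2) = -2*o^4 + o^3 + 6*o^2 - 5*o + 2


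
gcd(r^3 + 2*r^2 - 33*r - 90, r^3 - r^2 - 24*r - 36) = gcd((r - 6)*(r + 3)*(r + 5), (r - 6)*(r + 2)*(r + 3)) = r^2 - 3*r - 18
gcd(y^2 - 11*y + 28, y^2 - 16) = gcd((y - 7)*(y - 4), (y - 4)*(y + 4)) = y - 4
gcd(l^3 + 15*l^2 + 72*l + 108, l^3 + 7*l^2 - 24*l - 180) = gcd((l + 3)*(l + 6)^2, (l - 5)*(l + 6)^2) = l^2 + 12*l + 36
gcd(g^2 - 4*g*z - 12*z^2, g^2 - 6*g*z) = -g + 6*z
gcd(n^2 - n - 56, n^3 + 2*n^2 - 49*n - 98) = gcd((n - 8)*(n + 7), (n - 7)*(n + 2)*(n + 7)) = n + 7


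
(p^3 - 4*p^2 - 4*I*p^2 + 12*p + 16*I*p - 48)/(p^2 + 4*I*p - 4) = (p^2 + p*(-4 - 6*I) + 24*I)/(p + 2*I)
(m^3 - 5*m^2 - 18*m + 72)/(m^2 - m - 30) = (m^2 + m - 12)/(m + 5)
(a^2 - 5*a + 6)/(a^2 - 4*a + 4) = (a - 3)/(a - 2)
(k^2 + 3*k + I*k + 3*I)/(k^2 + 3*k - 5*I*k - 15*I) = (k + I)/(k - 5*I)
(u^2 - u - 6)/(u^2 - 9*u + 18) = (u + 2)/(u - 6)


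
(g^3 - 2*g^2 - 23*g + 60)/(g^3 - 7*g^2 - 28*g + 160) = (g - 3)/(g - 8)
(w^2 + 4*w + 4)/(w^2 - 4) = (w + 2)/(w - 2)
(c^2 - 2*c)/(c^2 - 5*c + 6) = c/(c - 3)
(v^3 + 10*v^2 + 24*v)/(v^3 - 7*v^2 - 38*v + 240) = v*(v + 4)/(v^2 - 13*v + 40)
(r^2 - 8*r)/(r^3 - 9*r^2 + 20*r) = (r - 8)/(r^2 - 9*r + 20)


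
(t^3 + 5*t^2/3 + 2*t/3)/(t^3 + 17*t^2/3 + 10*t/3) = (t + 1)/(t + 5)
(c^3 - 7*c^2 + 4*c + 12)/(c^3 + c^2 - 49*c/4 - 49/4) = 4*(c^2 - 8*c + 12)/(4*c^2 - 49)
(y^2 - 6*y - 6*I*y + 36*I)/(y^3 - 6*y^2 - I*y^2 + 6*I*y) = (y - 6*I)/(y*(y - I))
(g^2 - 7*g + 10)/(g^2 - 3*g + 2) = (g - 5)/(g - 1)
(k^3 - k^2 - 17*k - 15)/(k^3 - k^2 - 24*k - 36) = (k^2 - 4*k - 5)/(k^2 - 4*k - 12)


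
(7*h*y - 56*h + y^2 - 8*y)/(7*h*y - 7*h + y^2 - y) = (y - 8)/(y - 1)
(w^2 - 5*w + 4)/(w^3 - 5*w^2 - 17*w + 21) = (w - 4)/(w^2 - 4*w - 21)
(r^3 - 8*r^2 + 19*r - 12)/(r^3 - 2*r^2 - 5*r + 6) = (r - 4)/(r + 2)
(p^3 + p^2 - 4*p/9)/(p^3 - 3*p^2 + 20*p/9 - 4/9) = p*(3*p + 4)/(3*p^2 - 8*p + 4)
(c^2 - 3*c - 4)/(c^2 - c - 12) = (c + 1)/(c + 3)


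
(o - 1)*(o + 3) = o^2 + 2*o - 3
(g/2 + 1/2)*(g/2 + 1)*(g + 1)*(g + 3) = g^4/4 + 7*g^3/4 + 17*g^2/4 + 17*g/4 + 3/2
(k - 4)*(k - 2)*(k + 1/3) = k^3 - 17*k^2/3 + 6*k + 8/3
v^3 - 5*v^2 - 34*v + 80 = (v - 8)*(v - 2)*(v + 5)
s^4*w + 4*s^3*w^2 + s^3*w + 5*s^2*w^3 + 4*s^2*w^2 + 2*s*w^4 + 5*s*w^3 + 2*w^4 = (s + w)^2*(s + 2*w)*(s*w + w)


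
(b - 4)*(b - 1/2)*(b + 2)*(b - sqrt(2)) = b^4 - 5*b^3/2 - sqrt(2)*b^3 - 7*b^2 + 5*sqrt(2)*b^2/2 + 4*b + 7*sqrt(2)*b - 4*sqrt(2)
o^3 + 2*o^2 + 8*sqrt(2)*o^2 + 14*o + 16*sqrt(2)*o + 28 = (o + 2)*(o + sqrt(2))*(o + 7*sqrt(2))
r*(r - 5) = r^2 - 5*r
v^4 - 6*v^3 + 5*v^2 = v^2*(v - 5)*(v - 1)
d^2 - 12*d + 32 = (d - 8)*(d - 4)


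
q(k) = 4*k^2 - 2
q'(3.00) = 24.00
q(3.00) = 34.00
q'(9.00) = 72.00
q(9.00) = 322.00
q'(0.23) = 1.84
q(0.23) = -1.79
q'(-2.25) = -18.00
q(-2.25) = 18.25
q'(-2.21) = -17.68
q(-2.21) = 17.54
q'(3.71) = 29.68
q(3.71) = 53.06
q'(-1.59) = -12.72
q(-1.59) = 8.11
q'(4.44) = 35.52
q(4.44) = 76.85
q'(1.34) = 10.72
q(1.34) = 5.18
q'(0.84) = 6.72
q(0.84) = 0.82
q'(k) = 8*k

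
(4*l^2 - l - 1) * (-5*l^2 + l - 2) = -20*l^4 + 9*l^3 - 4*l^2 + l + 2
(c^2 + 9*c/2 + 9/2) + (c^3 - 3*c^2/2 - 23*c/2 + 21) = c^3 - c^2/2 - 7*c + 51/2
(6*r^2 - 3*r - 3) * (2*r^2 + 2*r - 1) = 12*r^4 + 6*r^3 - 18*r^2 - 3*r + 3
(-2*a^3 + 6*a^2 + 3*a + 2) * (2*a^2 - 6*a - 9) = -4*a^5 + 24*a^4 - 12*a^3 - 68*a^2 - 39*a - 18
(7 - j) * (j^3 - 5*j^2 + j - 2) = -j^4 + 12*j^3 - 36*j^2 + 9*j - 14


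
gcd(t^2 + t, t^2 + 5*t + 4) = t + 1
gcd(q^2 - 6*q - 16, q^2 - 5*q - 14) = q + 2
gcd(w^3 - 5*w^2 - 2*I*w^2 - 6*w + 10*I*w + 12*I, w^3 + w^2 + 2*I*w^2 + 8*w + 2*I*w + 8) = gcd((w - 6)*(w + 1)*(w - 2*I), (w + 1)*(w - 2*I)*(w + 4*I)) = w^2 + w*(1 - 2*I) - 2*I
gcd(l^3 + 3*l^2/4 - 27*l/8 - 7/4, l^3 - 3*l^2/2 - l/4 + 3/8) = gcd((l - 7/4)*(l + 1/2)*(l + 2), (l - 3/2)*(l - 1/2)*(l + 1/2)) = l + 1/2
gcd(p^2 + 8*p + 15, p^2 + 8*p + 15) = p^2 + 8*p + 15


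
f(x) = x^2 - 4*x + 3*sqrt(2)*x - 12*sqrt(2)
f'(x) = 2*x - 4 + 3*sqrt(2)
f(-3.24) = -7.26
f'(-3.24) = -6.24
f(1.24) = -15.13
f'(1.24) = 2.72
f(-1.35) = -15.48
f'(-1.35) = -2.46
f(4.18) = 1.52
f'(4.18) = 8.60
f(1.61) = -13.99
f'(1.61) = 3.46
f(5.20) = 11.33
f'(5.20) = 10.64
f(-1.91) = -13.79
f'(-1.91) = -3.58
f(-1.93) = -13.71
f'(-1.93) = -3.62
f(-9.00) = 61.85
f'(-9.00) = -17.76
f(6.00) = 20.49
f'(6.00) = 12.24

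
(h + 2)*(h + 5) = h^2 + 7*h + 10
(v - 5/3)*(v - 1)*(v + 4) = v^3 + 4*v^2/3 - 9*v + 20/3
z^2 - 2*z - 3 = (z - 3)*(z + 1)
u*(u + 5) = u^2 + 5*u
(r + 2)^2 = r^2 + 4*r + 4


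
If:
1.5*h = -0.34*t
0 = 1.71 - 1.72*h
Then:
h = 0.99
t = -4.39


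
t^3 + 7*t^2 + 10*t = t*(t + 2)*(t + 5)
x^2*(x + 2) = x^3 + 2*x^2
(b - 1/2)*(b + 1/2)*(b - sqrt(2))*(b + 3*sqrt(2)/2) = b^4 + sqrt(2)*b^3/2 - 13*b^2/4 - sqrt(2)*b/8 + 3/4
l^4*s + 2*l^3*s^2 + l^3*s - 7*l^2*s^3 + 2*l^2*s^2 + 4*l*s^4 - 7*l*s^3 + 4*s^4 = (l - s)^2*(l + 4*s)*(l*s + s)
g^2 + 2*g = g*(g + 2)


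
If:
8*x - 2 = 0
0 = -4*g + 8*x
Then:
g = 1/2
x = 1/4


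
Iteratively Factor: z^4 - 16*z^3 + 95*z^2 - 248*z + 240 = (z - 4)*(z^3 - 12*z^2 + 47*z - 60) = (z - 4)^2*(z^2 - 8*z + 15) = (z - 4)^2*(z - 3)*(z - 5)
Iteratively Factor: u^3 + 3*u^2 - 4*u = (u - 1)*(u^2 + 4*u) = (u - 1)*(u + 4)*(u)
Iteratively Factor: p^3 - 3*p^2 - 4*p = (p + 1)*(p^2 - 4*p) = (p - 4)*(p + 1)*(p)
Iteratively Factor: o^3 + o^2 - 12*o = (o - 3)*(o^2 + 4*o) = o*(o - 3)*(o + 4)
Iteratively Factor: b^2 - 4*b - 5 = (b - 5)*(b + 1)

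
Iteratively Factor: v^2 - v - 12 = (v + 3)*(v - 4)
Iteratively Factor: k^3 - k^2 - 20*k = (k - 5)*(k^2 + 4*k) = (k - 5)*(k + 4)*(k)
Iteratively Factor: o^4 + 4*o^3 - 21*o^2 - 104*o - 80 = (o - 5)*(o^3 + 9*o^2 + 24*o + 16) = (o - 5)*(o + 1)*(o^2 + 8*o + 16) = (o - 5)*(o + 1)*(o + 4)*(o + 4)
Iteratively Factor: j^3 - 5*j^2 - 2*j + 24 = (j - 3)*(j^2 - 2*j - 8) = (j - 4)*(j - 3)*(j + 2)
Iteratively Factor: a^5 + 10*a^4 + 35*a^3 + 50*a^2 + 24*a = (a + 2)*(a^4 + 8*a^3 + 19*a^2 + 12*a) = (a + 2)*(a + 4)*(a^3 + 4*a^2 + 3*a) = (a + 1)*(a + 2)*(a + 4)*(a^2 + 3*a) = (a + 1)*(a + 2)*(a + 3)*(a + 4)*(a)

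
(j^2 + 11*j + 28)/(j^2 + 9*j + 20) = (j + 7)/(j + 5)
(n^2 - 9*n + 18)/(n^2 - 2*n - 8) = (-n^2 + 9*n - 18)/(-n^2 + 2*n + 8)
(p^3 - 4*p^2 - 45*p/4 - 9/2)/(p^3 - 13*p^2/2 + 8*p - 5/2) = (4*p^3 - 16*p^2 - 45*p - 18)/(2*(2*p^3 - 13*p^2 + 16*p - 5))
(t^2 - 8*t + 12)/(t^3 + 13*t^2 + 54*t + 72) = (t^2 - 8*t + 12)/(t^3 + 13*t^2 + 54*t + 72)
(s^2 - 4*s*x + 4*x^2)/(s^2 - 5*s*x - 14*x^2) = (-s^2 + 4*s*x - 4*x^2)/(-s^2 + 5*s*x + 14*x^2)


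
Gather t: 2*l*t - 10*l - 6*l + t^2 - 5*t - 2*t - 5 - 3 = -16*l + t^2 + t*(2*l - 7) - 8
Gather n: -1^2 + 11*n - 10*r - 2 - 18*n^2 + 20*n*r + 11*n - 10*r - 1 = -18*n^2 + n*(20*r + 22) - 20*r - 4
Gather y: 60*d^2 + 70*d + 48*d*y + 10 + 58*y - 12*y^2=60*d^2 + 70*d - 12*y^2 + y*(48*d + 58) + 10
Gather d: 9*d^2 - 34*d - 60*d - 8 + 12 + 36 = 9*d^2 - 94*d + 40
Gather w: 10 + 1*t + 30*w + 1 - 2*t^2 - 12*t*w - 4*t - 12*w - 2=-2*t^2 - 3*t + w*(18 - 12*t) + 9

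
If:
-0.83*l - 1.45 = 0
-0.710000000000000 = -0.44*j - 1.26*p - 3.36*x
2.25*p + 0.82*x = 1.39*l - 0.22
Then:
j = 4.98421686746988 - 6.59272727272727*x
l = -1.75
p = -0.364444444444444*x - 1.1770281124498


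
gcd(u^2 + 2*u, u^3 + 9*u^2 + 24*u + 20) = u + 2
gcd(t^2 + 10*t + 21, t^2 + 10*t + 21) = t^2 + 10*t + 21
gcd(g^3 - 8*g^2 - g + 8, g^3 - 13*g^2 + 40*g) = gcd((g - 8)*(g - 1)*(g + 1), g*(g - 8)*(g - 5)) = g - 8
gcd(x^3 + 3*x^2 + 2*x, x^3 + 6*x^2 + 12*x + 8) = x + 2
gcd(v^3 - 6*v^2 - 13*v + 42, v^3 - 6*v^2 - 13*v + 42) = v^3 - 6*v^2 - 13*v + 42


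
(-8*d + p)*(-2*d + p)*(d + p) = 16*d^3 + 6*d^2*p - 9*d*p^2 + p^3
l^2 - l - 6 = (l - 3)*(l + 2)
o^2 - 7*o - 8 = (o - 8)*(o + 1)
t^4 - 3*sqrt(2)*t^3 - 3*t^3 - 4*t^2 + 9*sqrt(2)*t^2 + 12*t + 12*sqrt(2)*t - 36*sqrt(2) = (t - 3)*(t - 2)*(t + 2)*(t - 3*sqrt(2))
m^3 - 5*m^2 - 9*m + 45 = (m - 5)*(m - 3)*(m + 3)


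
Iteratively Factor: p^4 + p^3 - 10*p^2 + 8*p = (p)*(p^3 + p^2 - 10*p + 8) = p*(p - 1)*(p^2 + 2*p - 8) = p*(p - 1)*(p + 4)*(p - 2)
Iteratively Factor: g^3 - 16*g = (g)*(g^2 - 16) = g*(g + 4)*(g - 4)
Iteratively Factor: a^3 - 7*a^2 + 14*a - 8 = (a - 2)*(a^2 - 5*a + 4) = (a - 2)*(a - 1)*(a - 4)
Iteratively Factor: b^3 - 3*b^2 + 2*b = (b)*(b^2 - 3*b + 2) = b*(b - 2)*(b - 1)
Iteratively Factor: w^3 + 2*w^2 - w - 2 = (w + 1)*(w^2 + w - 2) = (w + 1)*(w + 2)*(w - 1)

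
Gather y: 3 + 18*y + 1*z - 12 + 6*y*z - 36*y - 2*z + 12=y*(6*z - 18) - z + 3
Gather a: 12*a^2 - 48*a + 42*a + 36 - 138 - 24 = 12*a^2 - 6*a - 126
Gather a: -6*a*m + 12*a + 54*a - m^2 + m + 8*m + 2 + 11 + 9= a*(66 - 6*m) - m^2 + 9*m + 22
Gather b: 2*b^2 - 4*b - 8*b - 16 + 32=2*b^2 - 12*b + 16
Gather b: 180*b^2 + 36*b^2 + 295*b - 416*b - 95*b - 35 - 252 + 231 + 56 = 216*b^2 - 216*b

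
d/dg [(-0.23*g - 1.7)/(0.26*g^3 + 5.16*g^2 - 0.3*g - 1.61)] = (0.1196*g^3 + 2.5128*g^2 + 17.544*g - 0.1397)/(0.0676*g^6 + 2.6832*g^5 + 26.4696*g^4 - 3.9332*g^3 - 16.5252*g^2 + 0.966*g + 2.5921)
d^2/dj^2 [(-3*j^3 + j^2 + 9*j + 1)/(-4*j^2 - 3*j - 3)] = 6*(-47*j^3 + 23*j^2 + 123*j + 25)/(64*j^6 + 144*j^5 + 252*j^4 + 243*j^3 + 189*j^2 + 81*j + 27)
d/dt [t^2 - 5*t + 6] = 2*t - 5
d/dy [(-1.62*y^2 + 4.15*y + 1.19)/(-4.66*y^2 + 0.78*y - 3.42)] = (18.0754*y^2 + 22.1716*y - 15.1212)/(21.7156*y^4 - 7.2696*y^3 + 32.4828*y^2 - 5.3352*y + 11.6964)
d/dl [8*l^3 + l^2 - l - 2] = 24*l^2 + 2*l - 1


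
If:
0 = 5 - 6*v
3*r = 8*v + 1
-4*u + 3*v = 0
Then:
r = 23/9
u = 5/8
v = 5/6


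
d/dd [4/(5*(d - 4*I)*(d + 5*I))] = 4*(-2*d - I)/(5*(d^4 + 2*I*d^3 + 39*d^2 + 40*I*d + 400))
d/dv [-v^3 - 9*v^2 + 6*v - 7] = -3*v^2 - 18*v + 6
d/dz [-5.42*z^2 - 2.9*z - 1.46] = -10.84*z - 2.9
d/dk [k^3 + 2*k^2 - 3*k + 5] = 3*k^2 + 4*k - 3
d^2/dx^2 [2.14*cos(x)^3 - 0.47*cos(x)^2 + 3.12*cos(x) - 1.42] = -4.725*cos(x) + 0.94*cos(2*x) - 4.815*cos(3*x)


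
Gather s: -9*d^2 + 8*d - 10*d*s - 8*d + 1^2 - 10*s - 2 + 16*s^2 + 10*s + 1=-9*d^2 - 10*d*s + 16*s^2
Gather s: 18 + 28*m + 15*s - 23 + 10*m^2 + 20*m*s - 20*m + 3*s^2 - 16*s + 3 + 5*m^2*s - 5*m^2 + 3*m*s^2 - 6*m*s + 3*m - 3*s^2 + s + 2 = 5*m^2 + 3*m*s^2 + 11*m + s*(5*m^2 + 14*m)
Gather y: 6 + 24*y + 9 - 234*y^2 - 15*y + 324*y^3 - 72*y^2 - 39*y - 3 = 324*y^3 - 306*y^2 - 30*y + 12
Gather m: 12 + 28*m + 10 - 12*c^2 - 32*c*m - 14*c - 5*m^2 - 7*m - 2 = -12*c^2 - 14*c - 5*m^2 + m*(21 - 32*c) + 20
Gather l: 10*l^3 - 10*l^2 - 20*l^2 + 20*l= 10*l^3 - 30*l^2 + 20*l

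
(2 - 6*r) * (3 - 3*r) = 18*r^2 - 24*r + 6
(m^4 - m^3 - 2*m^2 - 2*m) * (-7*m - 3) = -7*m^5 + 4*m^4 + 17*m^3 + 20*m^2 + 6*m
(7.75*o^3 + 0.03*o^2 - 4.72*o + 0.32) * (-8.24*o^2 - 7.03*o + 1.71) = -63.86*o^5 - 54.7297*o^4 + 51.9344*o^3 + 30.5961*o^2 - 10.3208*o + 0.5472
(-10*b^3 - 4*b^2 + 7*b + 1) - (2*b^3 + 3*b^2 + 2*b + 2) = -12*b^3 - 7*b^2 + 5*b - 1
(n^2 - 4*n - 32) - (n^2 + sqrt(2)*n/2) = -4*n - sqrt(2)*n/2 - 32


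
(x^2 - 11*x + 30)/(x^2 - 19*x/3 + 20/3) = 3*(x - 6)/(3*x - 4)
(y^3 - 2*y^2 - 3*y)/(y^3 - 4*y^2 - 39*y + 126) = y*(y + 1)/(y^2 - y - 42)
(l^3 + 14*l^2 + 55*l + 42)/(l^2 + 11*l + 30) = (l^2 + 8*l + 7)/(l + 5)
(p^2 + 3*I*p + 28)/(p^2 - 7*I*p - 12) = (p + 7*I)/(p - 3*I)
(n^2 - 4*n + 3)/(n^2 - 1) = (n - 3)/(n + 1)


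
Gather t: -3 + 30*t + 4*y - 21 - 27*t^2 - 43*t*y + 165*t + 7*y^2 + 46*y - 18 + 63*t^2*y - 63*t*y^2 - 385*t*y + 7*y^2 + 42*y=t^2*(63*y - 27) + t*(-63*y^2 - 428*y + 195) + 14*y^2 + 92*y - 42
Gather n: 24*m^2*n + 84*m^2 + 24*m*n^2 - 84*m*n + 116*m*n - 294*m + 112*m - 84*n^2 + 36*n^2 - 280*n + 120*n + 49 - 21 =84*m^2 - 182*m + n^2*(24*m - 48) + n*(24*m^2 + 32*m - 160) + 28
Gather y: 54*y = 54*y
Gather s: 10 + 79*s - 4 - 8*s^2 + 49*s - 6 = -8*s^2 + 128*s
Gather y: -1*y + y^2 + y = y^2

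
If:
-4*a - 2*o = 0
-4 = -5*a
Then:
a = 4/5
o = -8/5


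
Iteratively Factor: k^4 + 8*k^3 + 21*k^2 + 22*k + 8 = (k + 4)*(k^3 + 4*k^2 + 5*k + 2) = (k + 2)*(k + 4)*(k^2 + 2*k + 1) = (k + 1)*(k + 2)*(k + 4)*(k + 1)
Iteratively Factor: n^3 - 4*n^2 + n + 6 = (n - 2)*(n^2 - 2*n - 3) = (n - 3)*(n - 2)*(n + 1)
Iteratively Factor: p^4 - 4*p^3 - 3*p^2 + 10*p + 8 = (p - 4)*(p^3 - 3*p - 2) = (p - 4)*(p + 1)*(p^2 - p - 2) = (p - 4)*(p - 2)*(p + 1)*(p + 1)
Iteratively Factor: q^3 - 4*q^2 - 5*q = (q - 5)*(q^2 + q) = (q - 5)*(q + 1)*(q)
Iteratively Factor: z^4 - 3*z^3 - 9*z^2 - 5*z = (z - 5)*(z^3 + 2*z^2 + z) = (z - 5)*(z + 1)*(z^2 + z) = (z - 5)*(z + 1)^2*(z)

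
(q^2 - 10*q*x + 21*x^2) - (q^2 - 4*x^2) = -10*q*x + 25*x^2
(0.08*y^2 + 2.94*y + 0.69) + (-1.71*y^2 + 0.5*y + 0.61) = -1.63*y^2 + 3.44*y + 1.3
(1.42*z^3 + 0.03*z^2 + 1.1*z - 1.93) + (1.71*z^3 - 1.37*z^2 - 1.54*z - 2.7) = 3.13*z^3 - 1.34*z^2 - 0.44*z - 4.63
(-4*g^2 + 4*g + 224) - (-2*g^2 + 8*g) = -2*g^2 - 4*g + 224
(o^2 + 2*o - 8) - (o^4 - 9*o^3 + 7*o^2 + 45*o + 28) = -o^4 + 9*o^3 - 6*o^2 - 43*o - 36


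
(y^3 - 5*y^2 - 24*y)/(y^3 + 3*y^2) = (y - 8)/y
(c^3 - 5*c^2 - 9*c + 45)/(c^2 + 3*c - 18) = (c^2 - 2*c - 15)/(c + 6)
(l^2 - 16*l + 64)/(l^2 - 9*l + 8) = (l - 8)/(l - 1)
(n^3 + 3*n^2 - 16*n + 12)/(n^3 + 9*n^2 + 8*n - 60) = (n - 1)/(n + 5)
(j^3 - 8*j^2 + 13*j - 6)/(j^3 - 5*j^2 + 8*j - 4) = (j^2 - 7*j + 6)/(j^2 - 4*j + 4)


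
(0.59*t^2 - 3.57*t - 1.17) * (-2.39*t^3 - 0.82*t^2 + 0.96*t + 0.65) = -1.4101*t^5 + 8.0485*t^4 + 6.2901*t^3 - 2.0843*t^2 - 3.4437*t - 0.7605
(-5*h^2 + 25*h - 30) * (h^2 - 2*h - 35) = -5*h^4 + 35*h^3 + 95*h^2 - 815*h + 1050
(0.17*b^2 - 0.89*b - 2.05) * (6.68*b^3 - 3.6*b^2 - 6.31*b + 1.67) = 1.1356*b^5 - 6.5572*b^4 - 11.5627*b^3 + 13.2798*b^2 + 11.4492*b - 3.4235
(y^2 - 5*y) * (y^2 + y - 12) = y^4 - 4*y^3 - 17*y^2 + 60*y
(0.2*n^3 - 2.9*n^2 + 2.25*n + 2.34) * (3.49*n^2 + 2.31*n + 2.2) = 0.698*n^5 - 9.659*n^4 + 1.5935*n^3 + 6.9841*n^2 + 10.3554*n + 5.148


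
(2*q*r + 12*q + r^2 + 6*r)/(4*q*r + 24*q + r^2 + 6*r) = (2*q + r)/(4*q + r)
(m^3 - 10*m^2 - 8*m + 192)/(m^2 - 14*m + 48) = m + 4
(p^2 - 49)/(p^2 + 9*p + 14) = (p - 7)/(p + 2)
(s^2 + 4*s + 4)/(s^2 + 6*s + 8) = (s + 2)/(s + 4)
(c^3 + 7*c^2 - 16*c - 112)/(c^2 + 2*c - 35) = (c^2 - 16)/(c - 5)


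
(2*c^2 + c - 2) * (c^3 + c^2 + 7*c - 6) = 2*c^5 + 3*c^4 + 13*c^3 - 7*c^2 - 20*c + 12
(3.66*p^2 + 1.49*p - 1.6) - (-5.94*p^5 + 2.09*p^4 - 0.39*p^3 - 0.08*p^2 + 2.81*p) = 5.94*p^5 - 2.09*p^4 + 0.39*p^3 + 3.74*p^2 - 1.32*p - 1.6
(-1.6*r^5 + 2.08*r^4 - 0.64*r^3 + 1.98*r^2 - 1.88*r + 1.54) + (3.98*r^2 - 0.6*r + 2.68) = -1.6*r^5 + 2.08*r^4 - 0.64*r^3 + 5.96*r^2 - 2.48*r + 4.22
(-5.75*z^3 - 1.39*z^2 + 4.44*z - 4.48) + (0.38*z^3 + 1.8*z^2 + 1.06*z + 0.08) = -5.37*z^3 + 0.41*z^2 + 5.5*z - 4.4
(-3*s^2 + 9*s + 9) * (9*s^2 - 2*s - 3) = -27*s^4 + 87*s^3 + 72*s^2 - 45*s - 27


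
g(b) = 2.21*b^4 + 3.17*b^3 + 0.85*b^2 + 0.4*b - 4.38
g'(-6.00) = -1576.88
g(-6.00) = 2203.26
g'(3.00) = 329.77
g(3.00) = 269.07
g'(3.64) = 558.93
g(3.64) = 549.19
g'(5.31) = 1601.11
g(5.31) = 2253.32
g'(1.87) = 94.64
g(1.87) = 47.09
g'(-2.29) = -59.78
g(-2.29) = 21.87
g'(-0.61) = 0.90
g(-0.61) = -4.72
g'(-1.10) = -1.73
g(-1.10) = -4.78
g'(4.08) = 766.03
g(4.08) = 839.10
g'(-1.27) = -4.53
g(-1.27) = -4.26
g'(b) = 8.84*b^3 + 9.51*b^2 + 1.7*b + 0.4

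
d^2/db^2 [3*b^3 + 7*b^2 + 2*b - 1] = 18*b + 14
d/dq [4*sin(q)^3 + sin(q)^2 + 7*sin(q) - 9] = (12*sin(q)^2 + 2*sin(q) + 7)*cos(q)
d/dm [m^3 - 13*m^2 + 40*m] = 3*m^2 - 26*m + 40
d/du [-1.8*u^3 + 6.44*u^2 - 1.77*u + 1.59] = -5.4*u^2 + 12.88*u - 1.77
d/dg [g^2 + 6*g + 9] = 2*g + 6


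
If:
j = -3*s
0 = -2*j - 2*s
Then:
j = 0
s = 0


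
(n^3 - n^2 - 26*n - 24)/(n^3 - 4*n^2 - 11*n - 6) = (n + 4)/(n + 1)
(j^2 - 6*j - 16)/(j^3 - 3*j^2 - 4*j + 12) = (j - 8)/(j^2 - 5*j + 6)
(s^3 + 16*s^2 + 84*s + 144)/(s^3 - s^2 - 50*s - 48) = (s^2 + 10*s + 24)/(s^2 - 7*s - 8)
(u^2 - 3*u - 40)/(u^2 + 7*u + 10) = (u - 8)/(u + 2)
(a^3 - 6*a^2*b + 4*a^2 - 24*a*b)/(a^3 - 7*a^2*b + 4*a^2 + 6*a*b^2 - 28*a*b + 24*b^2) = a/(a - b)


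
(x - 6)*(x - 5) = x^2 - 11*x + 30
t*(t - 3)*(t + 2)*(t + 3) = t^4 + 2*t^3 - 9*t^2 - 18*t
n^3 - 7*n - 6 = (n - 3)*(n + 1)*(n + 2)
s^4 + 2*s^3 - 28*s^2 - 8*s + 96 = (s - 4)*(s - 2)*(s + 2)*(s + 6)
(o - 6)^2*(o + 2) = o^3 - 10*o^2 + 12*o + 72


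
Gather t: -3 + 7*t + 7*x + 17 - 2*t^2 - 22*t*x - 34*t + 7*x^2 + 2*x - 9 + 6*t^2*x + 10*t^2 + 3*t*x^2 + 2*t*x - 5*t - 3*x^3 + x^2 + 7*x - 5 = t^2*(6*x + 8) + t*(3*x^2 - 20*x - 32) - 3*x^3 + 8*x^2 + 16*x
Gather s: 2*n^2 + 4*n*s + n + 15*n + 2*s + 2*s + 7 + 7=2*n^2 + 16*n + s*(4*n + 4) + 14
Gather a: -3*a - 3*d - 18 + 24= -3*a - 3*d + 6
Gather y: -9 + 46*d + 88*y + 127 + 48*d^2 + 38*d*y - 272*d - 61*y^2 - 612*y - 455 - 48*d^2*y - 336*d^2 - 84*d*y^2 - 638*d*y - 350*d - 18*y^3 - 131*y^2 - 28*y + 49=-288*d^2 - 576*d - 18*y^3 + y^2*(-84*d - 192) + y*(-48*d^2 - 600*d - 552) - 288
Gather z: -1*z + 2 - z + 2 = 4 - 2*z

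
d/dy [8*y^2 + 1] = 16*y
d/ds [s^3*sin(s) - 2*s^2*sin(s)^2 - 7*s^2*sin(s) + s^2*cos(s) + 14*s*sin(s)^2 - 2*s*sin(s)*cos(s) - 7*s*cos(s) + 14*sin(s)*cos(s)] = s^3*cos(s) + 2*s^2*sin(s) - 2*s^2*sin(2*s) - 7*s^2*cos(s) - 7*s*sin(s) + 14*s*sin(2*s) + 2*s*cos(s) - 2*s - sin(2*s) - 7*cos(s) + 7*cos(2*s) + 7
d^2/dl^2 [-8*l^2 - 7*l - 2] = -16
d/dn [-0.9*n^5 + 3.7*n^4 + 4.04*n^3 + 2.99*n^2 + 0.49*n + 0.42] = -4.5*n^4 + 14.8*n^3 + 12.12*n^2 + 5.98*n + 0.49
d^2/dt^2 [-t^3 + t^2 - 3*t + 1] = 2 - 6*t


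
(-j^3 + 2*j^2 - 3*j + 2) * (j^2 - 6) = -j^5 + 2*j^4 + 3*j^3 - 10*j^2 + 18*j - 12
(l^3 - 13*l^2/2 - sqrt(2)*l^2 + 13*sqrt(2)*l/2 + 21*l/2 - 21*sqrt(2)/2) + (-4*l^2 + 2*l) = l^3 - 21*l^2/2 - sqrt(2)*l^2 + 13*sqrt(2)*l/2 + 25*l/2 - 21*sqrt(2)/2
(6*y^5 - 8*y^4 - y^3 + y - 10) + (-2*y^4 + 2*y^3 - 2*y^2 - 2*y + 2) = 6*y^5 - 10*y^4 + y^3 - 2*y^2 - y - 8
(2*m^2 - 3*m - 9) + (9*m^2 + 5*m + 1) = 11*m^2 + 2*m - 8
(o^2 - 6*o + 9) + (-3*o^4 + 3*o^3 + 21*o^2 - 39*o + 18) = -3*o^4 + 3*o^3 + 22*o^2 - 45*o + 27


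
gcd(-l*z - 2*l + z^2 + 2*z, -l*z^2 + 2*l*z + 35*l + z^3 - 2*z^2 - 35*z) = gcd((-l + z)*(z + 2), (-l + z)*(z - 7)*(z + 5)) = -l + z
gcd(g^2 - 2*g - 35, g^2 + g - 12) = 1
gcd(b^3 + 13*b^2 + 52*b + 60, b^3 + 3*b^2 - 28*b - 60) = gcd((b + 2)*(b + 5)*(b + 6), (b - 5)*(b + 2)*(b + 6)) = b^2 + 8*b + 12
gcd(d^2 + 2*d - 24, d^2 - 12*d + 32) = d - 4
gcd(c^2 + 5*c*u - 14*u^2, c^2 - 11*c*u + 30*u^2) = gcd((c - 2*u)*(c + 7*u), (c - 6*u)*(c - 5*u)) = 1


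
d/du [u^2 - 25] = 2*u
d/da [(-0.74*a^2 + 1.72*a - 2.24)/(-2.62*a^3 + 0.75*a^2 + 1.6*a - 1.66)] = (-1.9388*a^4 + 9.0128*a^3 - 20.0804*a^2 + 5.8168*a + 0.728800000000001)/(6.8644*a^6 - 3.93*a^5 - 7.8215*a^4 + 11.0984*a^3 + 0.0700000000000007*a^2 - 5.312*a + 2.7556)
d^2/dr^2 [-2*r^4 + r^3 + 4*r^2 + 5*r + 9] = -24*r^2 + 6*r + 8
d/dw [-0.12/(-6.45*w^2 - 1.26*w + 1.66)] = (-1.548*w - 0.1512)/(6.45*w^2 + 1.26*w - 1.66)^2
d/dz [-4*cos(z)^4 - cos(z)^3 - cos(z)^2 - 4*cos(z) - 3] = (16*cos(z)^3 + 3*cos(z)^2 + 2*cos(z) + 4)*sin(z)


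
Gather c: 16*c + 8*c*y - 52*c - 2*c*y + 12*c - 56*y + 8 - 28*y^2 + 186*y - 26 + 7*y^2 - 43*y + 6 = c*(6*y - 24) - 21*y^2 + 87*y - 12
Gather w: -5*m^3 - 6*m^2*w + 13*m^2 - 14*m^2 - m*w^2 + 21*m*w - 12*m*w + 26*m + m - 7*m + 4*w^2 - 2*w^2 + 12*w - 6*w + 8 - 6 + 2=-5*m^3 - m^2 + 20*m + w^2*(2 - m) + w*(-6*m^2 + 9*m + 6) + 4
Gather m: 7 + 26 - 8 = 25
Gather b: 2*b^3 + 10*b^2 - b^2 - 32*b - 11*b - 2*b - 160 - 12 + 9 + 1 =2*b^3 + 9*b^2 - 45*b - 162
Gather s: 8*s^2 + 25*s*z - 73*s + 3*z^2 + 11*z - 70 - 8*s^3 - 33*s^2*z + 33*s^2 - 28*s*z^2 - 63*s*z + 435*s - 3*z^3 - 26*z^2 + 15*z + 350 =-8*s^3 + s^2*(41 - 33*z) + s*(-28*z^2 - 38*z + 362) - 3*z^3 - 23*z^2 + 26*z + 280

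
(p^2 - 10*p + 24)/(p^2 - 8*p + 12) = (p - 4)/(p - 2)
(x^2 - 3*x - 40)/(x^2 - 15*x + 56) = (x + 5)/(x - 7)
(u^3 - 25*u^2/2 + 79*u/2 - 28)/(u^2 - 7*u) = (2*u^3 - 25*u^2 + 79*u - 56)/(2*u*(u - 7))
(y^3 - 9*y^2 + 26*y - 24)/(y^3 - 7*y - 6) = (y^2 - 6*y + 8)/(y^2 + 3*y + 2)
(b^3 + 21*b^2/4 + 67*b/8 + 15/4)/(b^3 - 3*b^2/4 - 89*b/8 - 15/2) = (b + 2)/(b - 4)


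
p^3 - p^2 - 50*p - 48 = (p - 8)*(p + 1)*(p + 6)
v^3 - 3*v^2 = v^2*(v - 3)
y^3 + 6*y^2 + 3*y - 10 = (y - 1)*(y + 2)*(y + 5)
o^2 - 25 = (o - 5)*(o + 5)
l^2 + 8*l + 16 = (l + 4)^2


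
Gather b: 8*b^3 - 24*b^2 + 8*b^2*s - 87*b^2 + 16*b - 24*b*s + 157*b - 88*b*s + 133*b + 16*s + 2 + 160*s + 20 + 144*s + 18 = 8*b^3 + b^2*(8*s - 111) + b*(306 - 112*s) + 320*s + 40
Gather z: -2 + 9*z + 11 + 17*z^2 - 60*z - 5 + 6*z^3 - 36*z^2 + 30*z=6*z^3 - 19*z^2 - 21*z + 4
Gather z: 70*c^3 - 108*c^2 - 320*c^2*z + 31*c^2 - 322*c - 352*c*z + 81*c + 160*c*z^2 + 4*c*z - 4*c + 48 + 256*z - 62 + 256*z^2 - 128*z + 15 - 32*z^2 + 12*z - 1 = 70*c^3 - 77*c^2 - 245*c + z^2*(160*c + 224) + z*(-320*c^2 - 348*c + 140)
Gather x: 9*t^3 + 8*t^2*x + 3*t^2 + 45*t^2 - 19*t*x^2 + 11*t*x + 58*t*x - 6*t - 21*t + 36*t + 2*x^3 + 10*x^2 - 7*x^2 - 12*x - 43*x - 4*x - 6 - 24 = 9*t^3 + 48*t^2 + 9*t + 2*x^3 + x^2*(3 - 19*t) + x*(8*t^2 + 69*t - 59) - 30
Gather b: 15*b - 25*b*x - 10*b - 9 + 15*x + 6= b*(5 - 25*x) + 15*x - 3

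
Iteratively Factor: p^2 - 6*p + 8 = (p - 4)*(p - 2)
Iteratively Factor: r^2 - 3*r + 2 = (r - 1)*(r - 2)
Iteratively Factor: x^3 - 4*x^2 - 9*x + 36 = (x - 4)*(x^2 - 9) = (x - 4)*(x + 3)*(x - 3)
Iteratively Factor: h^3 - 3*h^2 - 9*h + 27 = (h - 3)*(h^2 - 9) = (h - 3)*(h + 3)*(h - 3)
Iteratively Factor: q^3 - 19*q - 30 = (q + 3)*(q^2 - 3*q - 10) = (q - 5)*(q + 3)*(q + 2)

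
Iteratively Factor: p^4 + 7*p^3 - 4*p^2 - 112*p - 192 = (p + 4)*(p^3 + 3*p^2 - 16*p - 48) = (p + 4)^2*(p^2 - p - 12) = (p + 3)*(p + 4)^2*(p - 4)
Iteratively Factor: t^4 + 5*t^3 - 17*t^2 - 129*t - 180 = (t - 5)*(t^3 + 10*t^2 + 33*t + 36) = (t - 5)*(t + 4)*(t^2 + 6*t + 9) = (t - 5)*(t + 3)*(t + 4)*(t + 3)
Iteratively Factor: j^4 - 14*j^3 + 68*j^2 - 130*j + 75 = (j - 1)*(j^3 - 13*j^2 + 55*j - 75) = (j - 3)*(j - 1)*(j^2 - 10*j + 25) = (j - 5)*(j - 3)*(j - 1)*(j - 5)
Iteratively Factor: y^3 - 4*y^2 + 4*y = (y - 2)*(y^2 - 2*y) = (y - 2)^2*(y)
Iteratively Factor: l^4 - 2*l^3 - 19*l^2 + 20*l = (l - 1)*(l^3 - l^2 - 20*l) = (l - 5)*(l - 1)*(l^2 + 4*l) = (l - 5)*(l - 1)*(l + 4)*(l)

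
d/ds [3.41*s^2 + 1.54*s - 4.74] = 6.82*s + 1.54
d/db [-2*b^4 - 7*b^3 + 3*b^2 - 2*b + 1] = -8*b^3 - 21*b^2 + 6*b - 2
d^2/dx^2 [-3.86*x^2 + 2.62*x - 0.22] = -7.72000000000000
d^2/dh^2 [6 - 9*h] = 0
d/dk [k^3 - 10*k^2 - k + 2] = 3*k^2 - 20*k - 1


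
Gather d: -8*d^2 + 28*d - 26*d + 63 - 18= -8*d^2 + 2*d + 45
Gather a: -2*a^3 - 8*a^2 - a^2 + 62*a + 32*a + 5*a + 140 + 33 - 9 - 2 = -2*a^3 - 9*a^2 + 99*a + 162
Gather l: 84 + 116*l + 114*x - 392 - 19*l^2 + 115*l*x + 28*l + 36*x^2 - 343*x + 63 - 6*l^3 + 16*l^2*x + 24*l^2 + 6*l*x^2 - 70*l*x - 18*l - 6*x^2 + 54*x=-6*l^3 + l^2*(16*x + 5) + l*(6*x^2 + 45*x + 126) + 30*x^2 - 175*x - 245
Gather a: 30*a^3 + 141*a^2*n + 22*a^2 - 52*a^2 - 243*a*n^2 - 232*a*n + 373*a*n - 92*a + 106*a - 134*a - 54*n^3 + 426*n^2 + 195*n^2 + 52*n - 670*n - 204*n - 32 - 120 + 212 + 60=30*a^3 + a^2*(141*n - 30) + a*(-243*n^2 + 141*n - 120) - 54*n^3 + 621*n^2 - 822*n + 120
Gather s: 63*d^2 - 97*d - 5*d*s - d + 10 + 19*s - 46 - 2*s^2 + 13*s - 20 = 63*d^2 - 98*d - 2*s^2 + s*(32 - 5*d) - 56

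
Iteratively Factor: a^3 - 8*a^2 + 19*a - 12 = (a - 1)*(a^2 - 7*a + 12) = (a - 3)*(a - 1)*(a - 4)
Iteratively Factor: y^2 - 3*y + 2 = (y - 1)*(y - 2)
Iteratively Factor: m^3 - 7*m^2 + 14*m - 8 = (m - 4)*(m^2 - 3*m + 2) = (m - 4)*(m - 1)*(m - 2)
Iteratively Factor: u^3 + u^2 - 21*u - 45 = (u - 5)*(u^2 + 6*u + 9) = (u - 5)*(u + 3)*(u + 3)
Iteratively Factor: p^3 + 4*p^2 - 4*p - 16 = (p - 2)*(p^2 + 6*p + 8) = (p - 2)*(p + 2)*(p + 4)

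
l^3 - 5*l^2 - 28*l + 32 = (l - 8)*(l - 1)*(l + 4)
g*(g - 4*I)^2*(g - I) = g^4 - 9*I*g^3 - 24*g^2 + 16*I*g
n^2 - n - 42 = (n - 7)*(n + 6)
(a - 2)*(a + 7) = a^2 + 5*a - 14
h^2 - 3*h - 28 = (h - 7)*(h + 4)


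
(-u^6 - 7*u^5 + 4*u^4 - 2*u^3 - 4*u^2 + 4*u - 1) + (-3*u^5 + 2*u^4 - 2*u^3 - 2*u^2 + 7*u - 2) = -u^6 - 10*u^5 + 6*u^4 - 4*u^3 - 6*u^2 + 11*u - 3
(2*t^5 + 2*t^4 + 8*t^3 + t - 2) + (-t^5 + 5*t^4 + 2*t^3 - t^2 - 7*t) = t^5 + 7*t^4 + 10*t^3 - t^2 - 6*t - 2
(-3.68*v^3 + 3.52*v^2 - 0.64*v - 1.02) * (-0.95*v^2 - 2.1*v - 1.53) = 3.496*v^5 + 4.384*v^4 - 1.1536*v^3 - 3.0726*v^2 + 3.1212*v + 1.5606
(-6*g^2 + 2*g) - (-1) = -6*g^2 + 2*g + 1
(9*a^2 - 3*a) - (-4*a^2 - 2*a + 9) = 13*a^2 - a - 9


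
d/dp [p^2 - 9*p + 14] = 2*p - 9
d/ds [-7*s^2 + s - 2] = 1 - 14*s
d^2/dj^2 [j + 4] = 0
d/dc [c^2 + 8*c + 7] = 2*c + 8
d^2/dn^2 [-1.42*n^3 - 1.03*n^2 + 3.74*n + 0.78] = -8.52*n - 2.06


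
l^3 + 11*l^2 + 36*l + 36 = (l + 2)*(l + 3)*(l + 6)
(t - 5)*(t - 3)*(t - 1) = t^3 - 9*t^2 + 23*t - 15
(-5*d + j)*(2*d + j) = -10*d^2 - 3*d*j + j^2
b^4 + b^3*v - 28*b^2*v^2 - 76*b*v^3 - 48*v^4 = (b - 6*v)*(b + v)*(b + 2*v)*(b + 4*v)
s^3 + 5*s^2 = s^2*(s + 5)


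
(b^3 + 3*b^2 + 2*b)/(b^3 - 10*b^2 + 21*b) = (b^2 + 3*b + 2)/(b^2 - 10*b + 21)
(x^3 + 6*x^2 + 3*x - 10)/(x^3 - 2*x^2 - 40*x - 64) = (x^2 + 4*x - 5)/(x^2 - 4*x - 32)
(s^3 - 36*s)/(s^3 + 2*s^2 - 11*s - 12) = s*(s^2 - 36)/(s^3 + 2*s^2 - 11*s - 12)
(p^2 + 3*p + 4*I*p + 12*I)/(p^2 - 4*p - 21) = (p + 4*I)/(p - 7)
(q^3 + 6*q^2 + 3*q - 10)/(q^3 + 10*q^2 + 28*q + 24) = (q^2 + 4*q - 5)/(q^2 + 8*q + 12)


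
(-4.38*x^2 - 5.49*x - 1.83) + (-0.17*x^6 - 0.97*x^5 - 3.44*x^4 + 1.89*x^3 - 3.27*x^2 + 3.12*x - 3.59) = -0.17*x^6 - 0.97*x^5 - 3.44*x^4 + 1.89*x^3 - 7.65*x^2 - 2.37*x - 5.42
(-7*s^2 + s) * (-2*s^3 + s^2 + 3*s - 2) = 14*s^5 - 9*s^4 - 20*s^3 + 17*s^2 - 2*s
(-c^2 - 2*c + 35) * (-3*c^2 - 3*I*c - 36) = 3*c^4 + 6*c^3 + 3*I*c^3 - 69*c^2 + 6*I*c^2 + 72*c - 105*I*c - 1260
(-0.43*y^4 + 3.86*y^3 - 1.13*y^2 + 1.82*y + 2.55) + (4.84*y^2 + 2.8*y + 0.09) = -0.43*y^4 + 3.86*y^3 + 3.71*y^2 + 4.62*y + 2.64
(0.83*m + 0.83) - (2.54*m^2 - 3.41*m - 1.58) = -2.54*m^2 + 4.24*m + 2.41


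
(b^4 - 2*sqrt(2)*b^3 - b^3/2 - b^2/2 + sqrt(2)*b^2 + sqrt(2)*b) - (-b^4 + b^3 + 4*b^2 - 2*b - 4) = 2*b^4 - 2*sqrt(2)*b^3 - 3*b^3/2 - 9*b^2/2 + sqrt(2)*b^2 + sqrt(2)*b + 2*b + 4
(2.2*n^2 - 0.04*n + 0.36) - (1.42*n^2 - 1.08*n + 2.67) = 0.78*n^2 + 1.04*n - 2.31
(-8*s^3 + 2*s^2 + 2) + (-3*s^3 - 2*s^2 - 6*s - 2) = -11*s^3 - 6*s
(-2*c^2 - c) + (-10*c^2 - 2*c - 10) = -12*c^2 - 3*c - 10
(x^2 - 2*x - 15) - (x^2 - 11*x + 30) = 9*x - 45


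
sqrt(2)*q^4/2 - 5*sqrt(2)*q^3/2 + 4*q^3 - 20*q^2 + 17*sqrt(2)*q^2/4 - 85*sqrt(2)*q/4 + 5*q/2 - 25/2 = (q - 5)*(q + sqrt(2)/2)*(q + 5*sqrt(2)/2)*(sqrt(2)*q/2 + 1)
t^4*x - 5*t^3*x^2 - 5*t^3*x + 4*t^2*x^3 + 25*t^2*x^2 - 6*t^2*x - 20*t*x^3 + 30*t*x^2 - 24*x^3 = (t - 6)*(t - 4*x)*(t - x)*(t*x + x)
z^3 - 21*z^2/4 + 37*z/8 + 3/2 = (z - 4)*(z - 3/2)*(z + 1/4)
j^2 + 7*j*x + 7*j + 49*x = (j + 7)*(j + 7*x)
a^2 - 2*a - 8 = (a - 4)*(a + 2)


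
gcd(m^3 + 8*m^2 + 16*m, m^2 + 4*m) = m^2 + 4*m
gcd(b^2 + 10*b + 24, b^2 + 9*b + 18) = b + 6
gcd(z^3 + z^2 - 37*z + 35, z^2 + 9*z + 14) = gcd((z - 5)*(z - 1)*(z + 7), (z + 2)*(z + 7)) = z + 7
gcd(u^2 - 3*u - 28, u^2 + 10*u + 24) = u + 4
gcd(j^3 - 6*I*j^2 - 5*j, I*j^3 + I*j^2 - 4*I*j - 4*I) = 1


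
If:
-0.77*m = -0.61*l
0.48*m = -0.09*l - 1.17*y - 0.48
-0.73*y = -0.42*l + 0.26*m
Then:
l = -0.59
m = -0.47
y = -0.17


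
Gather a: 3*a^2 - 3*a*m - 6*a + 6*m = 3*a^2 + a*(-3*m - 6) + 6*m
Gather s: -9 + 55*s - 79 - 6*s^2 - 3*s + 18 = -6*s^2 + 52*s - 70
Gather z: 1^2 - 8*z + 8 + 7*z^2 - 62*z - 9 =7*z^2 - 70*z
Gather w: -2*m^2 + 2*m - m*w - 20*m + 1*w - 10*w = -2*m^2 - 18*m + w*(-m - 9)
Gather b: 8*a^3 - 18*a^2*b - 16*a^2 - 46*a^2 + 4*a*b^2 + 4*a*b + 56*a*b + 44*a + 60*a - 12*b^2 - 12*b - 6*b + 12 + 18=8*a^3 - 62*a^2 + 104*a + b^2*(4*a - 12) + b*(-18*a^2 + 60*a - 18) + 30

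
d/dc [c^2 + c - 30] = 2*c + 1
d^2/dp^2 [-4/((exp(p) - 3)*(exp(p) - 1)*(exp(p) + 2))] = (-36*exp(5*p) + 88*exp(4*p) - 24*exp(3*p) + 96*exp(2*p) - 292*exp(p) - 120)*exp(p)/(exp(9*p) - 6*exp(8*p) - 3*exp(7*p) + 70*exp(6*p) - 57*exp(5*p) - 258*exp(4*p) + 343*exp(3*p) + 234*exp(2*p) - 540*exp(p) + 216)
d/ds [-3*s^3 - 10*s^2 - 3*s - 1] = -9*s^2 - 20*s - 3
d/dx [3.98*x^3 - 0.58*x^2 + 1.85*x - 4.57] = 11.94*x^2 - 1.16*x + 1.85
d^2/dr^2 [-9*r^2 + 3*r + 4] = -18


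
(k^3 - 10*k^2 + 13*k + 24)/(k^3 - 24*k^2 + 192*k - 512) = (k^2 - 2*k - 3)/(k^2 - 16*k + 64)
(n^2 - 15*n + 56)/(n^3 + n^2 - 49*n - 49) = (n - 8)/(n^2 + 8*n + 7)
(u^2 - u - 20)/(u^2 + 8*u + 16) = (u - 5)/(u + 4)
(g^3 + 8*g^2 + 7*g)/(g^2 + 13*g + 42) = g*(g + 1)/(g + 6)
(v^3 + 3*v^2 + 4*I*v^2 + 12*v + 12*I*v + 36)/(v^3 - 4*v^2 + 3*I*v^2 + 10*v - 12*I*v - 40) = (v^2 + v*(3 + 6*I) + 18*I)/(v^2 + v*(-4 + 5*I) - 20*I)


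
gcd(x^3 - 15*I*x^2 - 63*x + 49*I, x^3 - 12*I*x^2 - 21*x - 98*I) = x^2 - 14*I*x - 49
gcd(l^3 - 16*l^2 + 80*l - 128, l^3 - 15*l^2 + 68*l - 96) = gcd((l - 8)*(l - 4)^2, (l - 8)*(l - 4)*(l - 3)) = l^2 - 12*l + 32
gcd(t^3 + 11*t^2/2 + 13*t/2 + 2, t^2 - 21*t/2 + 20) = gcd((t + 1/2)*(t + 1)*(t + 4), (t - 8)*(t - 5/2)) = 1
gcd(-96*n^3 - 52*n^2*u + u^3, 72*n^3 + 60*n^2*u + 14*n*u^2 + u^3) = 12*n^2 + 8*n*u + u^2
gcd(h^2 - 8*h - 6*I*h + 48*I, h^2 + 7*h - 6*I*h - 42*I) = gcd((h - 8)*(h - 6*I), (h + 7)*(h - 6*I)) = h - 6*I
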